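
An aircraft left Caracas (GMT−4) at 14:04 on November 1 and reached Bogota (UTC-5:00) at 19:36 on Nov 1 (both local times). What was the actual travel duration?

6 hours 32 minutes

Departure in UTC: 14:04 + 4:00 = 18:04 on Nov 1.
Arrival in UTC: 19:36 + 5:00 = 00:36 on Nov 2.
Elapsed = 00:36 − 18:04 (+1 day) = 6 hours 32 minutes.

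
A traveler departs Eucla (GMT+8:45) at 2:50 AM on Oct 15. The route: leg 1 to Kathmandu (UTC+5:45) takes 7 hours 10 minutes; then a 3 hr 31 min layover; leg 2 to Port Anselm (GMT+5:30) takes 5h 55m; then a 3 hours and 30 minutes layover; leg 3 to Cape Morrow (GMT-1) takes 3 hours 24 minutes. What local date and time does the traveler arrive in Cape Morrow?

Convert departure to UTC: 2:50 AM − 8:45 = 6:05 PM UTC on Oct 14.
Add 7 hours and 10 minutes leg 1 → 1:15 AM UTC (Oct 15).
Add 3 hours 31 minutes layover in Kathmandu → 4:46 AM UTC.
Add 5 hours 55 minutes leg 2 → 10:41 AM UTC.
Add 3 hours and 30 minutes layover in Port Anselm → 2:11 PM UTC.
Add 3 hours 24 minutes leg 3 → 5:35 PM UTC.
Cape Morrow is UTC−1:00, so local arrival = 5:35 PM − 1:00 = 4:35 PM on Oct 15.

4:35 PM on October 15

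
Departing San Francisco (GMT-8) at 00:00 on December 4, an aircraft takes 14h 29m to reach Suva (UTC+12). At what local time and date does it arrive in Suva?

Suva is 20:00 ahead of San Francisco.
After 14 hours 29 minutes it is 14:29 in San Francisco.
Shift by the zone difference: 14:29 + 20:00 = 10:29 on Dec 5 in Suva.

10:29 on December 5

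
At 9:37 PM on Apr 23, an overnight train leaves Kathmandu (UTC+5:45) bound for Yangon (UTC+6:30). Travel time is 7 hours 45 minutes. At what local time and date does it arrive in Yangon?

Convert departure to UTC: 9:37 PM − 5:45 = 3:52 PM UTC on Apr 23.
Add 7 hours and 45 minutes travel time → 11:37 PM UTC.
Yangon is UTC+6:30, so local arrival = 11:37 PM + 6:30 = 6:07 AM on Apr 24.

6:07 AM on April 24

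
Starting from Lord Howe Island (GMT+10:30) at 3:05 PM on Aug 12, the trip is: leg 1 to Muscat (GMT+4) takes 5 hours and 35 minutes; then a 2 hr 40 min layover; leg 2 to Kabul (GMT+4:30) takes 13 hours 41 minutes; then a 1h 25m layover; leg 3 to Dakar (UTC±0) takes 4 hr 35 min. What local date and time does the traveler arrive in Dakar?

8:31 AM on August 13

Convert departure to UTC: 3:05 PM − 10:30 = 4:35 AM UTC on Aug 12.
Add 5 hours 35 minutes leg 1 → 10:10 AM UTC.
Add 2 hours and 40 minutes layover in Muscat → 12:50 PM UTC.
Add 13 hours 41 minutes leg 2 → 2:31 AM UTC (Aug 13).
Add 1 hour and 25 minutes layover in Kabul → 3:56 AM UTC.
Add 4 hours and 35 minutes leg 3 → 8:31 AM UTC.
Dakar is UTC+0, so local arrival is the same: 8:31 AM on Aug 13.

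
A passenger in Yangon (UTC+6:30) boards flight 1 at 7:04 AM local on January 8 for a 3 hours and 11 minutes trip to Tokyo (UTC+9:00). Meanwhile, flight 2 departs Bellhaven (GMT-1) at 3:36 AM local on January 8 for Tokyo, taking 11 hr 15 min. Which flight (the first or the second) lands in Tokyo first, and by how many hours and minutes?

Flight 1 in UTC: 7:04 AM − 6:30 = 12:34 AM on Jan 8.
+3 hours and 11 minutes → arrive 3:45 AM UTC on Jan 8.
Flight 2 in UTC: 3:36 AM + 1:00 = 4:36 AM on Jan 8.
+11 hours and 15 minutes → arrive 3:51 PM UTC on Jan 8.
Flight 1 lands earlier by 12 hours 6 minutes.

the first, by 12 hours 6 minutes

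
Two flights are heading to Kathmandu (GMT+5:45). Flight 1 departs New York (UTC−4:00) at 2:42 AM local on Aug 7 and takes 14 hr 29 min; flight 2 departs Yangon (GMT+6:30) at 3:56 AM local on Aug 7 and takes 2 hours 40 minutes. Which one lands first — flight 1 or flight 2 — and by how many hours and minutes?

the second, by 21 hours 5 minutes

Flight 1 in UTC: 2:42 AM + 4:00 = 6:42 AM on Aug 7.
+14 hours 29 minutes → arrive 9:11 PM UTC on Aug 7.
Flight 2 in UTC: 3:56 AM − 6:30 = 9:26 PM on Aug 6.
+2 hours 40 minutes → arrive 12:06 AM UTC on Aug 7.
Flight 2 lands earlier by 21 hours 5 minutes.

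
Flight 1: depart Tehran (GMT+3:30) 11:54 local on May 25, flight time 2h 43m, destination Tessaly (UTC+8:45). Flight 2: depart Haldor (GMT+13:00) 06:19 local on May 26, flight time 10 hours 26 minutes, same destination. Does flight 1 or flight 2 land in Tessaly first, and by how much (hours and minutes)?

the first, by 16 hours 38 minutes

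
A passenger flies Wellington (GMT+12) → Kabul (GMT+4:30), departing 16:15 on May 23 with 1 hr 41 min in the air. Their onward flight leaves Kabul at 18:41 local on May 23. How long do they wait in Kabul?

8 hours 15 minutes

Convert departure to UTC: 16:15 − 12:00 = 04:15 UTC on May 23.
Add 1 hour 41 minutes flight time → 05:56 UTC.
Kabul is UTC+4:30, so local arrival = 05:56 + 4:30 = 10:26 on May 23.
Layover = 18:41 − 10:26 = 8 hours 15 minutes.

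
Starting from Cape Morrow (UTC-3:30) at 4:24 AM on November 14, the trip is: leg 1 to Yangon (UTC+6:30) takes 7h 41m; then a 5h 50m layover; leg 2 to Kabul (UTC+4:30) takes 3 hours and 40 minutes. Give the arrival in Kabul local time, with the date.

5:35 AM on Nov 15

Convert departure to UTC: 4:24 AM + 3:30 = 7:54 AM UTC on Nov 14.
Add 7 hours 41 minutes leg 1 → 3:35 PM UTC.
Add 5 hours 50 minutes layover in Yangon → 9:25 PM UTC.
Add 3 hours and 40 minutes leg 2 → 1:05 AM UTC (Nov 15).
Kabul is UTC+4:30, so local arrival = 1:05 AM + 4:30 = 5:35 AM on Nov 15.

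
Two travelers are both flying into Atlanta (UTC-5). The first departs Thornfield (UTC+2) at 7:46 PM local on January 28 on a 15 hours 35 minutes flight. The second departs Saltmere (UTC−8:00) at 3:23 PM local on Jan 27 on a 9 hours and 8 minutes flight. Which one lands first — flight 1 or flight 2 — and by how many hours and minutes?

the second, by 24 hours 50 minutes

Flight 1 in UTC: 7:46 PM − 2:00 = 5:46 PM on Jan 28.
+15 hours 35 minutes → arrive 9:21 AM UTC on Jan 29.
Flight 2 in UTC: 3:23 PM + 8:00 = 11:23 PM on Jan 27.
+9 hours and 8 minutes → arrive 8:31 AM UTC on Jan 28.
Flight 2 lands earlier by 24 hours 50 minutes.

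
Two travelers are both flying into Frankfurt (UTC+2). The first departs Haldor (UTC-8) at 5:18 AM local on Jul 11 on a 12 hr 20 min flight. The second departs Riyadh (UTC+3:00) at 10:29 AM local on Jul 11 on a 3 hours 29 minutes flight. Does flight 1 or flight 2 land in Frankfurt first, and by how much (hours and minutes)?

Flight 1 in UTC: 5:18 AM + 8:00 = 1:18 PM on Jul 11.
+12 hours 20 minutes → arrive 1:38 AM UTC on Jul 12.
Flight 2 in UTC: 10:29 AM − 3:00 = 7:29 AM on Jul 11.
+3 hours and 29 minutes → arrive 10:58 AM UTC on Jul 11.
Flight 2 lands earlier by 14 hours 40 minutes.

the second, by 14 hours 40 minutes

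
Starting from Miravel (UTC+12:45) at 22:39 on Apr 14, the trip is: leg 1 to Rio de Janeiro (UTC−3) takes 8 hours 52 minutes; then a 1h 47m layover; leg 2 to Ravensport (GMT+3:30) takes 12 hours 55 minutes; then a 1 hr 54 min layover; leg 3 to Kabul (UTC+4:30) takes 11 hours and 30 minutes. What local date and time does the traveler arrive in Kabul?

03:22 on April 16

Convert departure to UTC: 22:39 − 12:45 = 09:54 UTC on Apr 14.
Add 8 hours and 52 minutes leg 1 → 18:46 UTC.
Add 1 hour and 47 minutes layover in Rio de Janeiro → 20:33 UTC.
Add 12 hours 55 minutes leg 2 → 09:28 UTC (Apr 15).
Add 1 hour 54 minutes layover in Ravensport → 11:22 UTC.
Add 11 hours and 30 minutes leg 3 → 22:52 UTC.
Kabul is UTC+4:30, so local arrival = 22:52 + 4:30 = 03:22 on Apr 16.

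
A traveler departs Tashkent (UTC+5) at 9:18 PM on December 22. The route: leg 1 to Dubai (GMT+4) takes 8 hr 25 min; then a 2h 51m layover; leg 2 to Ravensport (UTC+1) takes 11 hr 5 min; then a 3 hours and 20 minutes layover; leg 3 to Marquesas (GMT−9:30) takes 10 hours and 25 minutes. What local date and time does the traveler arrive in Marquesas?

Convert departure to UTC: 9:18 PM − 5:00 = 4:18 PM UTC on Dec 22.
Add 8 hours and 25 minutes leg 1 → 12:43 AM UTC (Dec 23).
Add 2 hours and 51 minutes layover in Dubai → 3:34 AM UTC.
Add 11 hours and 5 minutes leg 2 → 2:39 PM UTC.
Add 3 hours 20 minutes layover in Ravensport → 5:59 PM UTC.
Add 10 hours and 25 minutes leg 3 → 4:24 AM UTC (Dec 24).
Marquesas is UTC−9:30, so local arrival = 4:24 AM − 9:30 = 6:54 PM on Dec 23.

6:54 PM on December 23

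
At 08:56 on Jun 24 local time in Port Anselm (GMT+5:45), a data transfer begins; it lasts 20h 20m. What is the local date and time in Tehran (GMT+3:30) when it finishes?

03:01 on June 25

Tehran is 2:15 behind Port Anselm.
After 20 hours and 20 minutes it is 05:16 (Jun 25) in Port Anselm.
Shift by the zone difference: 05:16 − 2:15 = 03:01 on Jun 25 in Tehran.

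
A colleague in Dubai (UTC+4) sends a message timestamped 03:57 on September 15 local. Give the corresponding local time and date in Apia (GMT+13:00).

12:57 on September 15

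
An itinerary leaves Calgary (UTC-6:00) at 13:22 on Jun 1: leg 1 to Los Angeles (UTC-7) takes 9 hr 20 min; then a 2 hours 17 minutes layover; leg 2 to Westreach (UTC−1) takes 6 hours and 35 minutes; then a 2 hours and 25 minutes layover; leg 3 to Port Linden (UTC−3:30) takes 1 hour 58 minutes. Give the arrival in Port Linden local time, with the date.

14:27 on June 2

Convert departure to UTC: 13:22 + 6:00 = 19:22 UTC on Jun 1.
Add 9 hours 20 minutes leg 1 → 04:42 UTC (Jun 2).
Add 2 hours 17 minutes layover in Los Angeles → 06:59 UTC.
Add 6 hours and 35 minutes leg 2 → 13:34 UTC.
Add 2 hours 25 minutes layover in Westreach → 15:59 UTC.
Add 1 hour 58 minutes leg 3 → 17:57 UTC.
Port Linden is UTC−3:30, so local arrival = 17:57 − 3:30 = 14:27 on Jun 2.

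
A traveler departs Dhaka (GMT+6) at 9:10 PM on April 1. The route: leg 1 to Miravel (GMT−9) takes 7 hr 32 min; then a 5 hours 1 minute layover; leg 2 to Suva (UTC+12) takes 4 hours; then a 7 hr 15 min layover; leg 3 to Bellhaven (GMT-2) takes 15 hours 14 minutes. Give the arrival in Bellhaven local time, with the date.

4:12 AM on Apr 3

Convert departure to UTC: 9:10 PM − 6:00 = 3:10 PM UTC on Apr 1.
Add 7 hours and 32 minutes leg 1 → 10:42 PM UTC.
Add 5 hours and 1 minute layover in Miravel → 3:43 AM UTC (Apr 2).
Add 4 hours leg 2 → 7:43 AM UTC.
Add 7 hours and 15 minutes layover in Suva → 2:58 PM UTC.
Add 15 hours 14 minutes leg 3 → 6:12 AM UTC (Apr 3).
Bellhaven is UTC−2:00, so local arrival = 6:12 AM − 2:00 = 4:12 AM on Apr 3.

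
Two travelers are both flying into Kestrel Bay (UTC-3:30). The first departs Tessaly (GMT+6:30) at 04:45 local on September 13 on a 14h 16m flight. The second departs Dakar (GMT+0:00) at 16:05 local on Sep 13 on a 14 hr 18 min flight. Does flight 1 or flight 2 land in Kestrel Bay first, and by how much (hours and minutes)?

the first, by 17 hours 52 minutes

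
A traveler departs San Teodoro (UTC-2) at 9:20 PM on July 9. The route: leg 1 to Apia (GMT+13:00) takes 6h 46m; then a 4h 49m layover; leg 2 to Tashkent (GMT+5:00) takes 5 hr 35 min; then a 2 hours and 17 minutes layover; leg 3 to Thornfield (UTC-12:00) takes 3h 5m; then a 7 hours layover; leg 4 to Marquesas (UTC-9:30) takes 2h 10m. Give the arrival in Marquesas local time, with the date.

9:32 PM on July 10

Convert departure to UTC: 9:20 PM + 2:00 = 11:20 PM UTC on Jul 9.
Add 6 hours and 46 minutes leg 1 → 6:06 AM UTC (Jul 10).
Add 4 hours 49 minutes layover in Apia → 10:55 AM UTC.
Add 5 hours and 35 minutes leg 2 → 4:30 PM UTC.
Add 2 hours 17 minutes layover in Tashkent → 6:47 PM UTC.
Add 3 hours and 5 minutes leg 3 → 9:52 PM UTC.
Add 7 hours layover in Thornfield → 4:52 AM UTC (Jul 11).
Add 2 hours 10 minutes leg 4 → 7:02 AM UTC.
Marquesas is UTC−9:30, so local arrival = 7:02 AM − 9:30 = 9:32 PM on Jul 10.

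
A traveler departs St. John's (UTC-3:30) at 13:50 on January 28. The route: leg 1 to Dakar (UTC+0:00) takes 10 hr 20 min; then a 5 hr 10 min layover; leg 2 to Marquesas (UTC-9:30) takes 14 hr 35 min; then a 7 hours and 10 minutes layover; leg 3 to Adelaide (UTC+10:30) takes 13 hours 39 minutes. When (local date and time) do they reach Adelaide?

06:44 on Jan 31

Convert departure to UTC: 13:50 + 3:30 = 17:20 UTC on Jan 28.
Add 10 hours and 20 minutes leg 1 → 03:40 UTC (Jan 29).
Add 5 hours and 10 minutes layover in Dakar → 08:50 UTC.
Add 14 hours and 35 minutes leg 2 → 23:25 UTC.
Add 7 hours and 10 minutes layover in Marquesas → 06:35 UTC (Jan 30).
Add 13 hours and 39 minutes leg 3 → 20:14 UTC.
Adelaide is UTC+10:30, so local arrival = 20:14 + 10:30 = 06:44 on Jan 31.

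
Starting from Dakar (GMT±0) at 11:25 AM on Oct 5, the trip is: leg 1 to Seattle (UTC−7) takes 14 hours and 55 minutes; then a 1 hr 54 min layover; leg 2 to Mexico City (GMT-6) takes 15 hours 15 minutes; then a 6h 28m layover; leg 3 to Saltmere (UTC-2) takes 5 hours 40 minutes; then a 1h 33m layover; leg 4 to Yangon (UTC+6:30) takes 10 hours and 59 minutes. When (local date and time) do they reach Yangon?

2:39 AM on Oct 8

Dakar is at UTC+0, so departure is already 11:25 AM UTC on Oct 5.
Add 14 hours 55 minutes leg 1 → 2:20 AM UTC (Oct 6).
Add 1 hour and 54 minutes layover in Seattle → 4:14 AM UTC.
Add 15 hours and 15 minutes leg 2 → 7:29 PM UTC.
Add 6 hours and 28 minutes layover in Mexico City → 1:57 AM UTC (Oct 7).
Add 5 hours and 40 minutes leg 3 → 7:37 AM UTC.
Add 1 hour and 33 minutes layover in Saltmere → 9:10 AM UTC.
Add 10 hours and 59 minutes leg 4 → 8:09 PM UTC.
Yangon is UTC+6:30, so local arrival = 8:09 PM + 6:30 = 2:39 AM on Oct 8.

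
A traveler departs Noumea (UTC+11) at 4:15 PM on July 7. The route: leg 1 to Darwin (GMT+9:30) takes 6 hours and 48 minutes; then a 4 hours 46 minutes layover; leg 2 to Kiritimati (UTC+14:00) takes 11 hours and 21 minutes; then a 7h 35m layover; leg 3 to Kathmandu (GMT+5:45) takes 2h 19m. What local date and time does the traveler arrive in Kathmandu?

Convert departure to UTC: 4:15 PM − 11:00 = 5:15 AM UTC on Jul 7.
Add 6 hours 48 minutes leg 1 → 12:03 PM UTC.
Add 4 hours 46 minutes layover in Darwin → 4:49 PM UTC.
Add 11 hours and 21 minutes leg 2 → 4:10 AM UTC (Jul 8).
Add 7 hours 35 minutes layover in Kiritimati → 11:45 AM UTC.
Add 2 hours and 19 minutes leg 3 → 2:04 PM UTC.
Kathmandu is UTC+5:45, so local arrival = 2:04 PM + 5:45 = 7:49 PM on Jul 8.

7:49 PM on Jul 8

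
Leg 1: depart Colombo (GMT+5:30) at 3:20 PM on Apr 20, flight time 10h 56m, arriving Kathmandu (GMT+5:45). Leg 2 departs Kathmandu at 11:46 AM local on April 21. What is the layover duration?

Convert departure to UTC: 3:20 PM − 5:30 = 9:50 AM UTC on Apr 20.
Add 10 hours 56 minutes flight time → 8:46 PM UTC.
Kathmandu is UTC+5:45, so local arrival = 8:46 PM + 5:45 = 2:31 AM on Apr 21.
Layover = 11:46 AM − 2:31 AM = 9 hours 15 minutes.

9 hours 15 minutes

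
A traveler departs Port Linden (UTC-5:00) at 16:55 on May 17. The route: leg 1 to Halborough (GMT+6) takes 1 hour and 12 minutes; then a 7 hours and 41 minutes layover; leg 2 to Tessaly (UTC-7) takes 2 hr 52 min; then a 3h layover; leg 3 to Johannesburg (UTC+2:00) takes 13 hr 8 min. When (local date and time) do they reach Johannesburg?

03:48 on May 19

Convert departure to UTC: 16:55 + 5:00 = 21:55 UTC on May 17.
Add 1 hour 12 minutes leg 1 → 23:07 UTC.
Add 7 hours and 41 minutes layover in Halborough → 06:48 UTC (May 18).
Add 2 hours and 52 minutes leg 2 → 09:40 UTC.
Add 3 hours layover in Tessaly → 12:40 UTC.
Add 13 hours 8 minutes leg 3 → 01:48 UTC (May 19).
Johannesburg is UTC+2:00, so local arrival = 01:48 + 2:00 = 03:48 on May 19.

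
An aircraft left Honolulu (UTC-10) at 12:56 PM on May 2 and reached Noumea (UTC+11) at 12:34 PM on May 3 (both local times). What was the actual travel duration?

2 hours 38 minutes

Departure in UTC: 12:56 PM + 10:00 = 10:56 PM on May 2.
Arrival in UTC: 12:34 PM − 11:00 = 1:34 AM on May 3.
Elapsed = 1:34 AM − 10:56 PM (+1 day) = 2 hours 38 minutes.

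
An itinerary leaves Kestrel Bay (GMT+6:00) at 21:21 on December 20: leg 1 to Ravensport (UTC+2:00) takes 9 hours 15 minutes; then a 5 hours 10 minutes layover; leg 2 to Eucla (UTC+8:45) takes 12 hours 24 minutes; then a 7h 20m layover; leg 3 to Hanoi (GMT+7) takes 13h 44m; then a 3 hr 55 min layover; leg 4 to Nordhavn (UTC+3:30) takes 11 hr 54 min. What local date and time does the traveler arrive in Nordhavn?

10:33 on December 23

Convert departure to UTC: 21:21 − 6:00 = 15:21 UTC on Dec 20.
Add 9 hours and 15 minutes leg 1 → 00:36 UTC (Dec 21).
Add 5 hours 10 minutes layover in Ravensport → 05:46 UTC.
Add 12 hours and 24 minutes leg 2 → 18:10 UTC.
Add 7 hours 20 minutes layover in Eucla → 01:30 UTC (Dec 22).
Add 13 hours 44 minutes leg 3 → 15:14 UTC.
Add 3 hours and 55 minutes layover in Hanoi → 19:09 UTC.
Add 11 hours and 54 minutes leg 4 → 07:03 UTC (Dec 23).
Nordhavn is UTC+3:30, so local arrival = 07:03 + 3:30 = 10:33 on Dec 23.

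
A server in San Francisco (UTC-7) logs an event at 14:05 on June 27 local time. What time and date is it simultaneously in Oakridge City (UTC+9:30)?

Oakridge City is 16:30 ahead of San Francisco.
Shift by the zone difference: 14:05 + 16:30 = 06:35 on Jun 28 in Oakridge City.

06:35 on Jun 28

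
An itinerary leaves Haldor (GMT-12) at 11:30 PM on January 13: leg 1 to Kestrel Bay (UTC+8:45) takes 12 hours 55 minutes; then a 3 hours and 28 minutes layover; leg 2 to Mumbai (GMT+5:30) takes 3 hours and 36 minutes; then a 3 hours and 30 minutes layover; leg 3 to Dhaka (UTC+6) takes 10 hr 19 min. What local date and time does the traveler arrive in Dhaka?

Convert departure to UTC: 11:30 PM + 12:00 = 11:30 AM UTC on Jan 14.
Add 12 hours 55 minutes leg 1 → 12:25 AM UTC (Jan 15).
Add 3 hours and 28 minutes layover in Kestrel Bay → 3:53 AM UTC.
Add 3 hours 36 minutes leg 2 → 7:29 AM UTC.
Add 3 hours and 30 minutes layover in Mumbai → 10:59 AM UTC.
Add 10 hours 19 minutes leg 3 → 9:18 PM UTC.
Dhaka is UTC+6:00, so local arrival = 9:18 PM + 6:00 = 3:18 AM on Jan 16.

3:18 AM on Jan 16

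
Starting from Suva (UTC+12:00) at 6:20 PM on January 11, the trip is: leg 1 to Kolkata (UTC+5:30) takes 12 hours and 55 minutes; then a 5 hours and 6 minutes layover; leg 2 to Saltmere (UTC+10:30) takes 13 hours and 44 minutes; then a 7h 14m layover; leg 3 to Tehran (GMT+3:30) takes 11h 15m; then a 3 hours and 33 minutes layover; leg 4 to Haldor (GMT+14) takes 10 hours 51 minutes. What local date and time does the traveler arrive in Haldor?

12:58 PM on Jan 14

Convert departure to UTC: 6:20 PM − 12:00 = 6:20 AM UTC on Jan 11.
Add 12 hours and 55 minutes leg 1 → 7:15 PM UTC.
Add 5 hours and 6 minutes layover in Kolkata → 12:21 AM UTC (Jan 12).
Add 13 hours and 44 minutes leg 2 → 2:05 PM UTC.
Add 7 hours and 14 minutes layover in Saltmere → 9:19 PM UTC.
Add 11 hours 15 minutes leg 3 → 8:34 AM UTC (Jan 13).
Add 3 hours and 33 minutes layover in Tehran → 12:07 PM UTC.
Add 10 hours 51 minutes leg 4 → 10:58 PM UTC.
Haldor is UTC+14:00, so local arrival = 10:58 PM + 14:00 = 12:58 PM on Jan 14.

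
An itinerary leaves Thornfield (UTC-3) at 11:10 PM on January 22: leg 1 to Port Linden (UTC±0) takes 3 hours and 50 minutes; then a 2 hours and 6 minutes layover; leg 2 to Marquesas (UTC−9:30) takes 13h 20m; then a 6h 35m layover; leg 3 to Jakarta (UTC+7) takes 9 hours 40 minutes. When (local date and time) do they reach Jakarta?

Convert departure to UTC: 11:10 PM + 3:00 = 2:10 AM UTC on Jan 23.
Add 3 hours and 50 minutes leg 1 → 6:00 AM UTC.
Add 2 hours and 6 minutes layover in Port Linden → 8:06 AM UTC.
Add 13 hours and 20 minutes leg 2 → 9:26 PM UTC.
Add 6 hours 35 minutes layover in Marquesas → 4:01 AM UTC (Jan 24).
Add 9 hours and 40 minutes leg 3 → 1:41 PM UTC.
Jakarta is UTC+7:00, so local arrival = 1:41 PM + 7:00 = 8:41 PM on Jan 24.

8:41 PM on Jan 24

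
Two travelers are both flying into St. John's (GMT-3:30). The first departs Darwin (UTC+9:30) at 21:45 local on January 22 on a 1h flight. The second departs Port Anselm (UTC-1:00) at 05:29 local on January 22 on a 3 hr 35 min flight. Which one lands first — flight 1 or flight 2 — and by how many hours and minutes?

the second, by 3 hours 11 minutes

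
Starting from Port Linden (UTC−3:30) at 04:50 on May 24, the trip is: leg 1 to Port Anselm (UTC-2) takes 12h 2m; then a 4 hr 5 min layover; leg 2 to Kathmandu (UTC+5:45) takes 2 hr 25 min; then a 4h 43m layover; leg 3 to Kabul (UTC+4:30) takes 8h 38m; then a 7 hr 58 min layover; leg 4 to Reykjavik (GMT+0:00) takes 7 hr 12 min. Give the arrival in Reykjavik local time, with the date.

Convert departure to UTC: 04:50 + 3:30 = 08:20 UTC on May 24.
Add 12 hours and 2 minutes leg 1 → 20:22 UTC.
Add 4 hours and 5 minutes layover in Port Anselm → 00:27 UTC (May 25).
Add 2 hours and 25 minutes leg 2 → 02:52 UTC.
Add 4 hours 43 minutes layover in Kathmandu → 07:35 UTC.
Add 8 hours 38 minutes leg 3 → 16:13 UTC.
Add 7 hours 58 minutes layover in Kabul → 00:11 UTC (May 26).
Add 7 hours 12 minutes leg 4 → 07:23 UTC.
Reykjavik is UTC+0, so local arrival is the same: 07:23 on May 26.

07:23 on May 26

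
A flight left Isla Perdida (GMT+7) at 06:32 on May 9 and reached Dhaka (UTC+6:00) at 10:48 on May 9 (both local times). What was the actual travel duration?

5 hours 16 minutes

Departure in UTC: 06:32 − 7:00 = 23:32 on May 8.
Arrival in UTC: 10:48 − 6:00 = 04:48 on May 9.
Elapsed = 04:48 − 23:32 (+1 day) = 5 hours 16 minutes.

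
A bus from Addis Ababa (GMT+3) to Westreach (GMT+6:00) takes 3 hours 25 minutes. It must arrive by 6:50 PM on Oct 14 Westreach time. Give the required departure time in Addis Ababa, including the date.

Target arrival in UTC: 6:50 PM − 6:00 = 12:50 PM on Oct 14.
Subtract 3 hours 25 minutes → departure 9:25 AM UTC on Oct 14.
Addis Ababa is UTC+3:00: 9:25 AM + 3:00 = 12:25 PM on Oct 14.

12:25 PM on October 14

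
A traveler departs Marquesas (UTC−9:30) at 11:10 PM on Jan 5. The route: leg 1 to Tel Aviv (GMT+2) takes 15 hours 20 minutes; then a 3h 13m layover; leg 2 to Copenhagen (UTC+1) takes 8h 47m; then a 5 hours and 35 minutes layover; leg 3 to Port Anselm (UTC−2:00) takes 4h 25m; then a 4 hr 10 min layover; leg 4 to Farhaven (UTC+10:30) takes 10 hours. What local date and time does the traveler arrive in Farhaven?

10:40 PM on January 8

Convert departure to UTC: 11:10 PM + 9:30 = 8:40 AM UTC on Jan 6.
Add 15 hours and 20 minutes leg 1 → 12:00 AM UTC (Jan 7).
Add 3 hours and 13 minutes layover in Tel Aviv → 3:13 AM UTC.
Add 8 hours 47 minutes leg 2 → 12:00 PM UTC.
Add 5 hours and 35 minutes layover in Copenhagen → 5:35 PM UTC.
Add 4 hours 25 minutes leg 3 → 10:00 PM UTC.
Add 4 hours 10 minutes layover in Port Anselm → 2:10 AM UTC (Jan 8).
Add 10 hours leg 4 → 12:10 PM UTC.
Farhaven is UTC+10:30, so local arrival = 12:10 PM + 10:30 = 10:40 PM on Jan 8.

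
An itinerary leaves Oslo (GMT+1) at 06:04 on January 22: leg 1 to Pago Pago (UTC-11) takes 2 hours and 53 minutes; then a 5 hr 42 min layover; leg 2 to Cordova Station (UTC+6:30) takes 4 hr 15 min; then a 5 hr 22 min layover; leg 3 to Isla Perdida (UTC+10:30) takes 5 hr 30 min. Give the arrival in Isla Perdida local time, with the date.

15:16 on January 23

Convert departure to UTC: 06:04 − 1:00 = 05:04 UTC on Jan 22.
Add 2 hours 53 minutes leg 1 → 07:57 UTC.
Add 5 hours and 42 minutes layover in Pago Pago → 13:39 UTC.
Add 4 hours and 15 minutes leg 2 → 17:54 UTC.
Add 5 hours 22 minutes layover in Cordova Station → 23:16 UTC.
Add 5 hours and 30 minutes leg 3 → 04:46 UTC (Jan 23).
Isla Perdida is UTC+10:30, so local arrival = 04:46 + 10:30 = 15:16 on Jan 23.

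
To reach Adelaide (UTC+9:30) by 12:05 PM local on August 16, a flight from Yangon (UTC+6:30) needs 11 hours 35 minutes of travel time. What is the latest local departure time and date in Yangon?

9:30 PM on August 15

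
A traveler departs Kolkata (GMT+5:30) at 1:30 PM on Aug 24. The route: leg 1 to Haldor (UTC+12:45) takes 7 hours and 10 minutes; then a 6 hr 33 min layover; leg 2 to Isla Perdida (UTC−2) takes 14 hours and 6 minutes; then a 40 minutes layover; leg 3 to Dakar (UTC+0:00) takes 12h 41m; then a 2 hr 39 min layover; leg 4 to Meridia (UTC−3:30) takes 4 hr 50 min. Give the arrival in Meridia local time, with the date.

Convert departure to UTC: 1:30 PM − 5:30 = 8:00 AM UTC on Aug 24.
Add 7 hours 10 minutes leg 1 → 3:10 PM UTC.
Add 6 hours 33 minutes layover in Haldor → 9:43 PM UTC.
Add 14 hours 6 minutes leg 2 → 11:49 AM UTC (Aug 25).
Add 40 minutes layover in Isla Perdida → 12:29 PM UTC.
Add 12 hours 41 minutes leg 3 → 1:10 AM UTC (Aug 26).
Add 2 hours 39 minutes layover in Dakar → 3:49 AM UTC.
Add 4 hours and 50 minutes leg 4 → 8:39 AM UTC.
Meridia is UTC−3:30, so local arrival = 8:39 AM − 3:30 = 5:09 AM on Aug 26.

5:09 AM on August 26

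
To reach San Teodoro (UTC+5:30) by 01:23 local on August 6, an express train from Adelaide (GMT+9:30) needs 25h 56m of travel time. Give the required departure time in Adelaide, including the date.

Target arrival in UTC: 01:23 − 5:30 = 19:53 on Aug 5.
Subtract 25 hours and 56 minutes → departure 17:57 UTC on Aug 4.
Adelaide is UTC+9:30: 17:57 + 9:30 = 03:27 on Aug 5.

03:27 on Aug 5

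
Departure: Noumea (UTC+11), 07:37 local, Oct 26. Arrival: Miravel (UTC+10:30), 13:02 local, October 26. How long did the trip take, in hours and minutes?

Departure in UTC: 07:37 − 11:00 = 20:37 on Oct 25.
Arrival in UTC: 13:02 − 10:30 = 02:32 on Oct 26.
Elapsed = 02:32 − 20:37 (+1 day) = 5 hours 55 minutes.

5 hours 55 minutes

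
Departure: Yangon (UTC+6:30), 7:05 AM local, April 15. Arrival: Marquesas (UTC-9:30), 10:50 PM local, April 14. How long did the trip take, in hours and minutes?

Marquesas is 16:00 behind Yangon.
Clock-face elapsed time (ignoring zones) is −8 hours 15 minutes.
Actual elapsed = −8 hours 15 minutes + 16:00 = 7 hours 45 minutes.

7 hours 45 minutes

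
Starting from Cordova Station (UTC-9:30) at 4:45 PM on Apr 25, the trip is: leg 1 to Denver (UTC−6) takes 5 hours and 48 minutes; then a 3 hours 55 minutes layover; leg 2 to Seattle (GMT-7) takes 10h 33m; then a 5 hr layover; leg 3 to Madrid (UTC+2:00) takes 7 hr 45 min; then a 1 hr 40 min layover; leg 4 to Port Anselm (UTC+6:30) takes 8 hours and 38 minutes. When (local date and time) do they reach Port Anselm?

4:04 AM on April 28

Convert departure to UTC: 4:45 PM + 9:30 = 2:15 AM UTC on Apr 26.
Add 5 hours and 48 minutes leg 1 → 8:03 AM UTC.
Add 3 hours 55 minutes layover in Denver → 11:58 AM UTC.
Add 10 hours and 33 minutes leg 2 → 10:31 PM UTC.
Add 5 hours layover in Seattle → 3:31 AM UTC (Apr 27).
Add 7 hours 45 minutes leg 3 → 11:16 AM UTC.
Add 1 hour and 40 minutes layover in Madrid → 12:56 PM UTC.
Add 8 hours 38 minutes leg 4 → 9:34 PM UTC.
Port Anselm is UTC+6:30, so local arrival = 9:34 PM + 6:30 = 4:04 AM on Apr 28.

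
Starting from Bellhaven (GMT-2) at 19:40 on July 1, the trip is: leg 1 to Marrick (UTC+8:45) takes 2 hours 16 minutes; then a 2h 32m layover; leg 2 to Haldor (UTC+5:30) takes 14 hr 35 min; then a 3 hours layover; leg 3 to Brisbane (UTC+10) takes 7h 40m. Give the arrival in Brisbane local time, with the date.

13:43 on Jul 3

Convert departure to UTC: 19:40 + 2:00 = 21:40 UTC on Jul 1.
Add 2 hours and 16 minutes leg 1 → 23:56 UTC.
Add 2 hours 32 minutes layover in Marrick → 02:28 UTC (Jul 2).
Add 14 hours and 35 minutes leg 2 → 17:03 UTC.
Add 3 hours layover in Haldor → 20:03 UTC.
Add 7 hours 40 minutes leg 3 → 03:43 UTC (Jul 3).
Brisbane is UTC+10:00, so local arrival = 03:43 + 10:00 = 13:43 on Jul 3.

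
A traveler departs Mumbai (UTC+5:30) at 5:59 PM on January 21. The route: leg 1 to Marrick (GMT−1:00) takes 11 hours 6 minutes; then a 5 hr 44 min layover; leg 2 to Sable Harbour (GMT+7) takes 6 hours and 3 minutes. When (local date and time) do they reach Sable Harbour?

Convert departure to UTC: 5:59 PM − 5:30 = 12:29 PM UTC on Jan 21.
Add 11 hours and 6 minutes leg 1 → 11:35 PM UTC.
Add 5 hours 44 minutes layover in Marrick → 5:19 AM UTC (Jan 22).
Add 6 hours and 3 minutes leg 2 → 11:22 AM UTC.
Sable Harbour is UTC+7:00, so local arrival = 11:22 AM + 7:00 = 6:22 PM on Jan 22.

6:22 PM on January 22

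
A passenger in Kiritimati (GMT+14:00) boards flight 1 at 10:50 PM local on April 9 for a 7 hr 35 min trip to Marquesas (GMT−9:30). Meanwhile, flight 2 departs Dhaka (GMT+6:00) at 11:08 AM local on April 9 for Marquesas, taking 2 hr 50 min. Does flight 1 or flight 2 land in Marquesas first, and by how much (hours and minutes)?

the second, by 8 hours 27 minutes

Flight 1 in UTC: 10:50 PM − 14:00 = 8:50 AM on Apr 9.
+7 hours and 35 minutes → arrive 4:25 PM UTC on Apr 9.
Flight 2 in UTC: 11:08 AM − 6:00 = 5:08 AM on Apr 9.
+2 hours and 50 minutes → arrive 7:58 AM UTC on Apr 9.
Flight 2 lands earlier by 8 hours 27 minutes.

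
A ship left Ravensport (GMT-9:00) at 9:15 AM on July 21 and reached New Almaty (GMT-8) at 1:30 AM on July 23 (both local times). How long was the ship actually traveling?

New Almaty is 1:00 ahead of Ravensport.
Clock-face elapsed time (ignoring zones) is 40 hours 15 minutes.
Actual elapsed = 40 hours 15 minutes − 1:00 = 39 hours 15 minutes.

39 hours 15 minutes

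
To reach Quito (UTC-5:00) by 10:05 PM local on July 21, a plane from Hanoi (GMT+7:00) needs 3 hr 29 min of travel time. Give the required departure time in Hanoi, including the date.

6:36 AM on Jul 22

Target arrival in UTC: 10:05 PM + 5:00 = 3:05 AM on Jul 22.
Subtract 3 hours 29 minutes → departure 11:36 PM UTC on Jul 21.
Hanoi is UTC+7:00: 11:36 PM + 7:00 = 6:36 AM on Jul 22.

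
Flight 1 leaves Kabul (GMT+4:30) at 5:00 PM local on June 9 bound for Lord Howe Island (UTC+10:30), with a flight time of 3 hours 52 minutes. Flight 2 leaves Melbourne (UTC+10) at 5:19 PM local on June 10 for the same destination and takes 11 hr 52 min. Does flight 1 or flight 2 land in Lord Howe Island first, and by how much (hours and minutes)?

the first, by 26 hours 49 minutes

Flight 1 in UTC: 5:00 PM − 4:30 = 12:30 PM on Jun 9.
+3 hours and 52 minutes → arrive 4:22 PM UTC on Jun 9.
Flight 2 in UTC: 5:19 PM − 10:00 = 7:19 AM on Jun 10.
+11 hours 52 minutes → arrive 7:11 PM UTC on Jun 10.
Flight 1 lands earlier by 26 hours 49 minutes.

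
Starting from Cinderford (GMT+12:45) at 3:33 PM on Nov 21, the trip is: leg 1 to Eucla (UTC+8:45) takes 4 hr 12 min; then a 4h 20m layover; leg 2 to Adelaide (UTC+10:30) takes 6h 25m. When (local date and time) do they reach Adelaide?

Convert departure to UTC: 3:33 PM − 12:45 = 2:48 AM UTC on Nov 21.
Add 4 hours and 12 minutes leg 1 → 7:00 AM UTC.
Add 4 hours 20 minutes layover in Eucla → 11:20 AM UTC.
Add 6 hours 25 minutes leg 2 → 5:45 PM UTC.
Adelaide is UTC+10:30, so local arrival = 5:45 PM + 10:30 = 4:15 AM on Nov 22.

4:15 AM on November 22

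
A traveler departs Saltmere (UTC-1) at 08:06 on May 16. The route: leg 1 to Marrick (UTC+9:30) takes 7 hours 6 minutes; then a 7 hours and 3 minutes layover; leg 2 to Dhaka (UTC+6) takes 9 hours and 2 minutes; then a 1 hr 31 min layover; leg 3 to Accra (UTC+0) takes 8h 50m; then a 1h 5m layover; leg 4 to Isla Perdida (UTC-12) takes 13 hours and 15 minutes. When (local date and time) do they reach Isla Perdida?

Convert departure to UTC: 08:06 + 1:00 = 09:06 UTC on May 16.
Add 7 hours 6 minutes leg 1 → 16:12 UTC.
Add 7 hours and 3 minutes layover in Marrick → 23:15 UTC.
Add 9 hours and 2 minutes leg 2 → 08:17 UTC (May 17).
Add 1 hour 31 minutes layover in Dhaka → 09:48 UTC.
Add 8 hours and 50 minutes leg 3 → 18:38 UTC.
Add 1 hour and 5 minutes layover in Accra → 19:43 UTC.
Add 13 hours 15 minutes leg 4 → 08:58 UTC (May 18).
Isla Perdida is UTC−12:00, so local arrival = 08:58 − 12:00 = 20:58 on May 17.

20:58 on May 17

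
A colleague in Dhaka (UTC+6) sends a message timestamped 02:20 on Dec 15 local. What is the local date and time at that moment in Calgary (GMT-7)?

13:20 on December 14

Calgary is 13:00 behind Dhaka.
Shift by the zone difference: 02:20 − 13:00 = 13:20 on Dec 14 in Calgary.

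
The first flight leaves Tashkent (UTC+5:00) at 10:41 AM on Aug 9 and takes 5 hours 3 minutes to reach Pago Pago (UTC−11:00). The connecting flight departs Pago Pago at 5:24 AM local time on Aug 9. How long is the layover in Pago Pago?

5 hours 40 minutes

Convert departure to UTC: 10:41 AM − 5:00 = 5:41 AM UTC on Aug 9.
Add 5 hours 3 minutes flight time → 10:44 AM UTC.
Pago Pago is UTC−11:00, so local arrival = 10:44 AM − 11:00 = 11:44 PM on Aug 8.
Layover = 5:24 AM − 11:44 PM (+1 day) = 5 hours 40 minutes.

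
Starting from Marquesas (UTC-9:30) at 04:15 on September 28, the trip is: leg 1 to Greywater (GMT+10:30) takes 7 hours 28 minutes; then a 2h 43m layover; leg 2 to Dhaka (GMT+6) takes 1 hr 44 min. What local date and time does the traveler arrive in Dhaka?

07:40 on September 29

Convert departure to UTC: 04:15 + 9:30 = 13:45 UTC on Sep 28.
Add 7 hours 28 minutes leg 1 → 21:13 UTC.
Add 2 hours and 43 minutes layover in Greywater → 23:56 UTC.
Add 1 hour 44 minutes leg 2 → 01:40 UTC (Sep 29).
Dhaka is UTC+6:00, so local arrival = 01:40 + 6:00 = 07:40 on Sep 29.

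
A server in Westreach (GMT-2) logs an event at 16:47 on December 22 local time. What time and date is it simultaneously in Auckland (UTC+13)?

In UTC: 16:47 + 2:00 = 18:47 on Dec 22.
Auckland is UTC+13:00: 18:47 + 13:00 = 07:47 on Dec 23.

07:47 on December 23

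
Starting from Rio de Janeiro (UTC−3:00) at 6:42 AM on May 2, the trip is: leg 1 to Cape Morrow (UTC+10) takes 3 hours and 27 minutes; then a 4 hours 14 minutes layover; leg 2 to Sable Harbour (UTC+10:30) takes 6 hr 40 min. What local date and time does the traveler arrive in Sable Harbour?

10:33 AM on May 3

Convert departure to UTC: 6:42 AM + 3:00 = 9:42 AM UTC on May 2.
Add 3 hours 27 minutes leg 1 → 1:09 PM UTC.
Add 4 hours and 14 minutes layover in Cape Morrow → 5:23 PM UTC.
Add 6 hours 40 minutes leg 2 → 12:03 AM UTC (May 3).
Sable Harbour is UTC+10:30, so local arrival = 12:03 AM + 10:30 = 10:33 AM on May 3.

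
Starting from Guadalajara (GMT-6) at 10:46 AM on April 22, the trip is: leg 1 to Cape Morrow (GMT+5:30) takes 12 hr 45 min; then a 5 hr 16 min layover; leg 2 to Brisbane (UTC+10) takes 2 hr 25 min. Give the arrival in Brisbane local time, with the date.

Convert departure to UTC: 10:46 AM + 6:00 = 4:46 PM UTC on Apr 22.
Add 12 hours 45 minutes leg 1 → 5:31 AM UTC (Apr 23).
Add 5 hours and 16 minutes layover in Cape Morrow → 10:47 AM UTC.
Add 2 hours 25 minutes leg 2 → 1:12 PM UTC.
Brisbane is UTC+10:00, so local arrival = 1:12 PM + 10:00 = 11:12 PM on Apr 23.

11:12 PM on Apr 23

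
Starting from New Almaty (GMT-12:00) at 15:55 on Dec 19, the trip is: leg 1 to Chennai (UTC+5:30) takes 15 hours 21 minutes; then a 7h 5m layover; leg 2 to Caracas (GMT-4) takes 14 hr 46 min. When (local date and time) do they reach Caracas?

13:07 on Dec 21

Convert departure to UTC: 15:55 + 12:00 = 03:55 UTC on Dec 20.
Add 15 hours 21 minutes leg 1 → 19:16 UTC.
Add 7 hours 5 minutes layover in Chennai → 02:21 UTC (Dec 21).
Add 14 hours 46 minutes leg 2 → 17:07 UTC.
Caracas is UTC−4:00, so local arrival = 17:07 − 4:00 = 13:07 on Dec 21.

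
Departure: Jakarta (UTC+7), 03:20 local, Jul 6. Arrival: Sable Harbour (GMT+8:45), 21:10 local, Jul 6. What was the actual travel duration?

16 hours 5 minutes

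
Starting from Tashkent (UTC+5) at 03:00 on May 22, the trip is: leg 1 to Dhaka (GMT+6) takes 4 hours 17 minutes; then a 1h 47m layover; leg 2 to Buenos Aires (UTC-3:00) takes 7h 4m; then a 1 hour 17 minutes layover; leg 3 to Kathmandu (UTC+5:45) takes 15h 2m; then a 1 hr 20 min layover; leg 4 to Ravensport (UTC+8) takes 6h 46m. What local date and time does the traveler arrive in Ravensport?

19:33 on May 23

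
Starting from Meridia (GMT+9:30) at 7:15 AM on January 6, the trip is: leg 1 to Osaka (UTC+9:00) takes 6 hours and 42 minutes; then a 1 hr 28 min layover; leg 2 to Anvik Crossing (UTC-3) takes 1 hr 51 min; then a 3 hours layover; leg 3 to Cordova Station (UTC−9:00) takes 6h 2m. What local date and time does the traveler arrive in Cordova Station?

Convert departure to UTC: 7:15 AM − 9:30 = 9:45 PM UTC on Jan 5.
Add 6 hours and 42 minutes leg 1 → 4:27 AM UTC (Jan 6).
Add 1 hour 28 minutes layover in Osaka → 5:55 AM UTC.
Add 1 hour and 51 minutes leg 2 → 7:46 AM UTC.
Add 3 hours layover in Anvik Crossing → 10:46 AM UTC.
Add 6 hours and 2 minutes leg 3 → 4:48 PM UTC.
Cordova Station is UTC−9:00, so local arrival = 4:48 PM − 9:00 = 7:48 AM on Jan 6.

7:48 AM on January 6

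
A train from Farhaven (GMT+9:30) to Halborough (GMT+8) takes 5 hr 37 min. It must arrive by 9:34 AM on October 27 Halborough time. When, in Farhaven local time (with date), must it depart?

Target arrival in UTC: 9:34 AM − 8:00 = 1:34 AM on Oct 27.
Subtract 5 hours and 37 minutes → departure 7:57 PM UTC on Oct 26.
Farhaven is UTC+9:30: 7:57 PM + 9:30 = 5:27 AM on Oct 27.

5:27 AM on October 27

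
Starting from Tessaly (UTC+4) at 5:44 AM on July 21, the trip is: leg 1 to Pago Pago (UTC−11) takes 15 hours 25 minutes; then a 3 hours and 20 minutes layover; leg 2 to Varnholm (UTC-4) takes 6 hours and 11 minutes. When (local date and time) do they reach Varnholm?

Convert departure to UTC: 5:44 AM − 4:00 = 1:44 AM UTC on Jul 21.
Add 15 hours and 25 minutes leg 1 → 5:09 PM UTC.
Add 3 hours and 20 minutes layover in Pago Pago → 8:29 PM UTC.
Add 6 hours and 11 minutes leg 2 → 2:40 AM UTC (Jul 22).
Varnholm is UTC−4:00, so local arrival = 2:40 AM − 4:00 = 10:40 PM on Jul 21.

10:40 PM on July 21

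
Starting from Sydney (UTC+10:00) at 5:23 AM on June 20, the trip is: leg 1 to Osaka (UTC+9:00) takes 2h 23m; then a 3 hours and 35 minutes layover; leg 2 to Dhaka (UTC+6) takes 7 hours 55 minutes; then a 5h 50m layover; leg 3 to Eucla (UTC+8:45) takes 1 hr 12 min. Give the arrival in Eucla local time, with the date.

Convert departure to UTC: 5:23 AM − 10:00 = 7:23 PM UTC on Jun 19.
Add 2 hours 23 minutes leg 1 → 9:46 PM UTC.
Add 3 hours 35 minutes layover in Osaka → 1:21 AM UTC (Jun 20).
Add 7 hours 55 minutes leg 2 → 9:16 AM UTC.
Add 5 hours and 50 minutes layover in Dhaka → 3:06 PM UTC.
Add 1 hour and 12 minutes leg 3 → 4:18 PM UTC.
Eucla is UTC+8:45, so local arrival = 4:18 PM + 8:45 = 1:03 AM on Jun 21.

1:03 AM on Jun 21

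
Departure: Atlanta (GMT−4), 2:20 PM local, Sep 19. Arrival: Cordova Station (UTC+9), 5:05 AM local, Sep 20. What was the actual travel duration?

Departure in UTC: 2:20 PM + 4:00 = 6:20 PM on Sep 19.
Arrival in UTC: 5:05 AM − 9:00 = 8:05 PM on Sep 19.
Elapsed = 8:05 PM − 6:20 PM = 1 hour 45 minutes.

1 hour 45 minutes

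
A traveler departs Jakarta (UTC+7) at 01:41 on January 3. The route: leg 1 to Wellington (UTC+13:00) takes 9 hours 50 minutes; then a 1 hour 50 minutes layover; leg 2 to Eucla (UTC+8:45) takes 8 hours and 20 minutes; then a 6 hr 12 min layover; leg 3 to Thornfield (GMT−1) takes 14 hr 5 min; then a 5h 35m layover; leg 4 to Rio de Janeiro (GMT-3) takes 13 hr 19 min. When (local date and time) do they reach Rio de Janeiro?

02:52 on Jan 5

Convert departure to UTC: 01:41 − 7:00 = 18:41 UTC on Jan 2.
Add 9 hours 50 minutes leg 1 → 04:31 UTC (Jan 3).
Add 1 hour 50 minutes layover in Wellington → 06:21 UTC.
Add 8 hours 20 minutes leg 2 → 14:41 UTC.
Add 6 hours 12 minutes layover in Eucla → 20:53 UTC.
Add 14 hours and 5 minutes leg 3 → 10:58 UTC (Jan 4).
Add 5 hours and 35 minutes layover in Thornfield → 16:33 UTC.
Add 13 hours 19 minutes leg 4 → 05:52 UTC (Jan 5).
Rio de Janeiro is UTC−3:00, so local arrival = 05:52 − 3:00 = 02:52 on Jan 5.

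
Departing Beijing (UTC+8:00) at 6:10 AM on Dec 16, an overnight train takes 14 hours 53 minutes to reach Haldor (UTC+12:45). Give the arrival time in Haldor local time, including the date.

1:48 AM on December 17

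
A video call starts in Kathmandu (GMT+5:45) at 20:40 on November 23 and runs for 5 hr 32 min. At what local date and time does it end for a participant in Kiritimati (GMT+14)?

10:27 on November 24

Convert start to UTC: 20:40 − 5:45 = 14:55 UTC on Nov 23.
Add 5 hours and 32 minutes duration → 20:27 UTC.
Kiritimati is UTC+14:00, so local end time = 20:27 + 14:00 = 10:27 on Nov 24.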